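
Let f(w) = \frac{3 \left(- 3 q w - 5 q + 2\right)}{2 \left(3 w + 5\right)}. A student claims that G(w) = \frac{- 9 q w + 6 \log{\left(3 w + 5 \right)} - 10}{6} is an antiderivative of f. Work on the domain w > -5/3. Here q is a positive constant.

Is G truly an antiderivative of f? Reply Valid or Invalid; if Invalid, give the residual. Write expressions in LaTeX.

d/dw[G] = \frac{- 9 q w - 15 q + 6}{6 w + 10}
This equals f(w) exactly, so the claim holds.

Valid. The derivative of G reproduces f.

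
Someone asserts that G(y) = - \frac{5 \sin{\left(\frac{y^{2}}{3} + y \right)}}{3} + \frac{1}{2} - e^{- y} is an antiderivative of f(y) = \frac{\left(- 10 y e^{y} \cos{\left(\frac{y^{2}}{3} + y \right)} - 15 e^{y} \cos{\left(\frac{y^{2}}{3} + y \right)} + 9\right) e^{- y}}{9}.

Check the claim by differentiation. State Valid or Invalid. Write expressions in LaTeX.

d/dy[G] = \frac{\left(- 10 y e^{y} \cos{\left(\frac{y^{2}}{3} + y \right)} - 15 e^{y} \cos{\left(\frac{y^{2}}{3} + y \right)} + 9\right) e^{- y}}{9}
This equals f(y) exactly, so the claim holds.

Valid. The derivative of G reproduces f.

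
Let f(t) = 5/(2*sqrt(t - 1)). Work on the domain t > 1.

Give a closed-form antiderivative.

An antiderivative is F(t) = 5*sqrt(t - 1).

For F(t) to be correct the identity F'(t) - f(t) = 0 must hold.
Check: d/dt[5*sqrt(t - 1)] = 5/(2*sqrt(t - 1)) = f(t).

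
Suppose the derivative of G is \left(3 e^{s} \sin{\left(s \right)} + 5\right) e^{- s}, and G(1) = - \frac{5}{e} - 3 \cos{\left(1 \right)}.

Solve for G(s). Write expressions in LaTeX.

A first test for any G(s): its s-derivative must equal the given G'(s).
A general antiderivative is - 3 \cos{\left(s \right)} - 5 e^{- s} + C.
The condition gives C = - \frac{5}{e} - 3 \cos{\left(1 \right)} - (- \frac{5}{e} - 3 \cos{\left(1 \right)}) = 0.
So G(s) = \left(- 3 e^{s} \cos{\left(s \right)} - 5\right) e^{- s}.
Check: d/ds[\left(- 3 e^{s} \cos{\left(s \right)} - 5\right) e^{- s}] = \left(3 e^{s} \sin{\left(s \right)} + 5\right) e^{- s} = G'(s).

G(s) = \left(- 3 e^{s} \cos{\left(s \right)} - 5\right) e^{- s}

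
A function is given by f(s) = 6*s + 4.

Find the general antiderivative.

Recover f(s) by differentiating a candidate F(s); any mismatch rules it out.
Check: d/ds[3*s**2 + 4*s] = 6*s + 4 = f(s).

F(s) = 3*s**2 + 4*s + C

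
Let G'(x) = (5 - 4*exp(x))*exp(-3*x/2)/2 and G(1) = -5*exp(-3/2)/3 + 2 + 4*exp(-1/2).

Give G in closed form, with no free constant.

G(x) = 2 + 4*exp(-x/2) - 5*exp(-3*x/2)/3

A candidate passes only if d/dx[G] lands on the given G'(x) exactly.
A general antiderivative is 4*exp(-x/2) - 5*exp(-3*x/2)/3 + C.
The condition gives C = -5*exp(-3/2)/3 + 2 + 4*exp(-1/2) - (-5*exp(-3/2)/3 + 4*exp(-1/2)) = 2.
So G(x) = 2 + 4*exp(-x/2) - 5*exp(-3*x/2)/3.
Check: d/dx[2 + 4*exp(-x/2) - 5*exp(-3*x/2)/3] = (5 - 4*exp(x))*exp(-3*x/2)/2 = G'(x).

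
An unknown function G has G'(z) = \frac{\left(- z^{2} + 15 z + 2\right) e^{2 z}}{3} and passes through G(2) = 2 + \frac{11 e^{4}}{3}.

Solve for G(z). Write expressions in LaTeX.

G(z) = \frac{\left(- z^{2} + 16 z - 6\right) e^{2 z}}{6} + 2

G'(z) has the shape u'v + uv' for u = - \frac{z^{2}}{6} + \frac{8 z}{3} - 1 and v = e^{2 z} — it is the derivative of the product u*v.
A general antiderivative is \frac{\left(- z^{2} + 16 z - 6\right) e^{2 z}}{6} + C.
The condition gives C = 2 + \frac{11 e^{4}}{3} - (\frac{11 e^{4}}{3}) = 2.
So G(z) = \frac{\left(- z^{2} + 16 z - 6\right) e^{2 z}}{6} + 2.
Check: d/dz[\frac{\left(- z^{2} + 16 z - 6\right) e^{2 z}}{6} + 2] = - \frac{z^{2} e^{2 z}}{3} + 5 z e^{2 z} + \frac{2 e^{2 z}}{3}, which equals G'(z).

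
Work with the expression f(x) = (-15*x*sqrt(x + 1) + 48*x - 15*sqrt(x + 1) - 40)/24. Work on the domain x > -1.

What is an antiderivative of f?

An antiderivative is F(x) = -x**2*sqrt(x + 1)/4 + x**2 - x*sqrt(x + 1)/2 - 5*x/3 - sqrt(x + 1)/4.

A first test for any F(x): its x-derivative must equal f(x) identically.
Check: d/dx[-x**2*sqrt(x + 1)/4 + x**2 - x*sqrt(x + 1)/2 - 5*x/3 - sqrt(x + 1)/4] = (-15*x**2 + 48*x*sqrt(x + 1) - 30*x - 40*sqrt(x + 1) - 15)/(24*sqrt(x + 1)), which equals f(x).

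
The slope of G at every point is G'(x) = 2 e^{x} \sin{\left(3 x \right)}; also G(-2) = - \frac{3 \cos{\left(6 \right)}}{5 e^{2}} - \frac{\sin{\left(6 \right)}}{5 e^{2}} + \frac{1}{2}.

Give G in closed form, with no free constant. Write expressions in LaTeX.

Check a candidate G(x) by differentiating: d/dx[G] must match the given G'(x).
A general antiderivative is \frac{e^{x} \sin{\left(3 x \right)}}{5} - \frac{3 e^{x} \cos{\left(3 x \right)}}{5} + C.
The condition gives C = - \frac{3 \cos{\left(6 \right)}}{5 e^{2}} - \frac{\sin{\left(6 \right)}}{5 e^{2}} + \frac{1}{2} - (- \frac{3 \cos{\left(6 \right)}}{5 e^{2}} - \frac{\sin{\left(6 \right)}}{5 e^{2}}) = \frac{1}{2}.
So G(x) = - \frac{- 2 e^{x} \sin{\left(3 x \right)} + 6 e^{x} \cos{\left(3 x \right)} - 5}{10}.
Check: d/dx[- \frac{- 2 e^{x} \sin{\left(3 x \right)} + 6 e^{x} \cos{\left(3 x \right)} - 5}{10}] = 2 e^{x} \sin{\left(3 x \right)} = G'(x).

G(x) = - \frac{- 2 e^{x} \sin{\left(3 x \right)} + 6 e^{x} \cos{\left(3 x \right)} - 5}{10}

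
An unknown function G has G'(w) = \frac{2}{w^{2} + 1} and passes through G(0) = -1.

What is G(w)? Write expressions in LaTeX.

G(w) = 2 \operatorname{atan}{\left(w \right)} - 1

For G(w) to be correct, d/dw[G] must agree with the stated G'(w) identically.
A general antiderivative is 2 \operatorname{atan}{\left(w \right)} + C.
The condition gives C = -1 - (0) = -1.
So G(w) = 2 \operatorname{atan}{\left(w \right)} - 1.
Check: d/dw[2 \operatorname{atan}{\left(w \right)} - 1] = \frac{2}{w^{2} + 1} = G'(w).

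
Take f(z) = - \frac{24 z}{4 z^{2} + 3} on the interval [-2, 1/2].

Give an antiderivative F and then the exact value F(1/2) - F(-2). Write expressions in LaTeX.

f matches the chain-rule pattern g'(h)*h' with inner function h(z) = 2 z^{2} + \frac{3}{2}; substituting u = h(z) collapses the integral.
F(z) = - 3 \log{\left(2 z^{2} + \frac{3}{2} \right)} is an antiderivative of f.
Check: d/dz[- 3 \log{\left(2 z^{2} + \frac{3}{2} \right)}] = - \frac{24 z}{4 z^{2} + 3} = f(z).
F(1/2) = - 3 \log{\left(2 \right)}; F(-2) = - 3 \log{\left(\frac{19}{2} \right)}.
Integral = F(1/2) - F(-2) = - 3 \log{\left(2 \right)} + 3 \log{\left(\frac{19}{2} \right)}.

Antiderivative: F(z) = - 3 \log{\left(2 z^{2} + \frac{3}{2} \right)}; value = - 3 \log{\left(2 \right)} + 3 \log{\left(\frac{19}{2} \right)}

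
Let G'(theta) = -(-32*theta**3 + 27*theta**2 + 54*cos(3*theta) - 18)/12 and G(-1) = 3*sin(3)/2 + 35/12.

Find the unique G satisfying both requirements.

G(theta) = 2*theta**4/3 - 3*theta**3/4 + 3*theta/2 - 3*sin(3*theta)/2 + 3

The proposed G(theta) is checked by its d/dtheta: the result must match the given G'(theta).
A general antiderivative is 2*theta**4/3 - 3*theta**3/4 + 3*theta/2 - 3*sin(3*theta)/2 + 1 + C.
The condition gives C = 3*sin(3)/2 + 35/12 - (3*sin(3)/2 + 11/12) = 2.
So G(theta) = 2*theta**4/3 - 3*theta**3/4 + 3*theta/2 - 3*sin(3*theta)/2 + 3.
Check: d/dtheta[2*theta**4/3 - 3*theta**3/4 + 3*theta/2 - 3*sin(3*theta)/2 + 3] = 8*theta**3/3 - 9*theta**2/4 - 9*cos(3*theta)/2 + 3/2, which equals G'(theta).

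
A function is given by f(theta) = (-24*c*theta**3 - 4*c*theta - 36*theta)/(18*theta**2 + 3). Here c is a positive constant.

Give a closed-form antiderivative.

An antiderivative is F(theta) = -2*c*theta**2/3 - log(2*theta**2 + 1/3).

Recover f(theta) by differentiating a candidate F(theta); any mismatch rules it out.
Check: d/dtheta[-2*c*theta**2/3 - log(2*theta**2 + 1/3)] = (-24*c*theta**3 - 4*c*theta - 36*theta)/(18*theta**2 + 3) = f(theta).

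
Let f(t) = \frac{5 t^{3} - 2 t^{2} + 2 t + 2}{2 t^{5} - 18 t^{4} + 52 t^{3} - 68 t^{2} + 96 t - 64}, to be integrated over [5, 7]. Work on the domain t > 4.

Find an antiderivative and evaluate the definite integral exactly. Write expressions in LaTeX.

Antiderivative: F(t) = \frac{- 52 \left(t - 4\right) \log{\left(t - 4 \right)} + 126 \left(t - 4\right) \log{\left(t - 1 \right)} - 37 \left(t - 4\right) \log{\left(t^{2} + 2 \right)} - 85 \sqrt{2} \left(t - 4\right) \operatorname{atan}{\left(\frac{\sqrt{2} t}{2} \right)} - 2682}{972 \left(t - 4\right)}; value = - \frac{7 \log{\left(4 \right)}}{54} - \frac{85 \sqrt{2} \operatorname{atan}{\left(\frac{7 \sqrt{2}}{2} \right)}}{972} - \frac{37 \log{\left(51 \right)}}{972} - \frac{13 \log{\left(3 \right)}}{243} + \frac{37 \log{\left(27 \right)}}{972} + \frac{85 \sqrt{2} \operatorname{atan}{\left(\frac{5 \sqrt{2}}{2} \right)}}{972} + \frac{7 \log{\left(6 \right)}}{54} + \frac{149}{81}

Factor the denominator (2 \left(t - 4\right)^{2} \left(t - 1\right) \left(t^{2} + 2\right)) and decompose: f = - \frac{37 t + 85}{486 \left(t^{2} + 2\right)} + \frac{7}{54 \left(t - 1\right)} - \frac{13}{243 \left(t - 4\right)} + \frac{149}{54 \left(t - 4\right)^{2}}; each piece integrates to a log, atan, or power term.
F(t) = \frac{- 52 \left(t - 4\right) \log{\left(t - 4 \right)} + 126 \left(t - 4\right) \log{\left(t - 1 \right)} - 37 \left(t - 4\right) \log{\left(t^{2} + 2 \right)} - 85 \sqrt{2} \left(t - 4\right) \operatorname{atan}{\left(\frac{\sqrt{2} t}{2} \right)} - 2682}{972 \left(t - 4\right)} is an antiderivative of f.
Check: d/dt[\frac{- 52 \left(t - 4\right) \log{\left(t - 4 \right)} + 126 \left(t - 4\right) \log{\left(t - 1 \right)} - 37 \left(t - 4\right) \log{\left(t^{2} + 2 \right)} - 85 \sqrt{2} \left(t - 4\right) \operatorname{atan}{\left(\frac{\sqrt{2} t}{2} \right)} - 2682}{972 \left(t - 4\right)}] = \frac{5 t^{3} - 2 t^{2} + 2 t + 2}{2 t^{5} - 18 t^{4} + 52 t^{3} - 68 t^{2} + 96 t - 64} = f(t).
F(7) = - \frac{149}{162} - \frac{85 \sqrt{2} \operatorname{atan}{\left(\frac{7 \sqrt{2}}{2} \right)}}{972} - \frac{37 \log{\left(51 \right)}}{972} - \frac{13 \log{\left(3 \right)}}{243} + \frac{7 \log{\left(6 \right)}}{54}; F(5) = - \frac{149}{54} - \frac{85 \sqrt{2} \operatorname{atan}{\left(\frac{5 \sqrt{2}}{2} \right)}}{972} - \frac{37 \log{\left(27 \right)}}{972} + \frac{7 \log{\left(4 \right)}}{54}.
Integral = F(7) - F(5) = - \frac{7 \log{\left(4 \right)}}{54} - \frac{85 \sqrt{2} \operatorname{atan}{\left(\frac{7 \sqrt{2}}{2} \right)}}{972} - \frac{37 \log{\left(51 \right)}}{972} - \frac{13 \log{\left(3 \right)}}{243} + \frac{37 \log{\left(27 \right)}}{972} + \frac{85 \sqrt{2} \operatorname{atan}{\left(\frac{5 \sqrt{2}}{2} \right)}}{972} + \frac{7 \log{\left(6 \right)}}{54} + \frac{149}{81}.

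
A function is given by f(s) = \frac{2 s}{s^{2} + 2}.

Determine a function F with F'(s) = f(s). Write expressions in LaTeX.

An antiderivative is F(s) = \log{\left(\frac{s^{2}}{2} + 1 \right)}.

f matches the chain-rule pattern g'(h)*h' with inner function h(s) = \frac{s^{2}}{2} + 1; substituting u = h(s) collapses the integral.
Check: d/ds[\log{\left(\frac{s^{2}}{2} + 1 \right)}] = \frac{2 s}{s^{2} + 2} = f(s).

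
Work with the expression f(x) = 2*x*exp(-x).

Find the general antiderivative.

f has the shape u'v + uv' for u = -2*x - 2 and v = exp(-x) — it is the derivative of the product u*v.
Check: d/dx[2*(-x - 1)*exp(-x)] = 2*x*exp(-x) = f(x).

F(x) = 2*(-x - 1)*exp(-x) + C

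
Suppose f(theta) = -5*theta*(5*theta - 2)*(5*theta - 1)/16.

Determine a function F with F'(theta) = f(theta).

f matches the chain-rule pattern g'(h)*h' with inner function h(theta) = 5*theta**2/4 - theta/2; substituting u = h(theta) collapses the integral.
Check: d/dtheta[-5*theta**2*(5*theta - 2)**2/64] = -125*theta**3/16 + 75*theta**2/16 - 5*theta/8, which equals f(theta).

An antiderivative is F(theta) = -5*theta**2*(5*theta - 2)**2/64.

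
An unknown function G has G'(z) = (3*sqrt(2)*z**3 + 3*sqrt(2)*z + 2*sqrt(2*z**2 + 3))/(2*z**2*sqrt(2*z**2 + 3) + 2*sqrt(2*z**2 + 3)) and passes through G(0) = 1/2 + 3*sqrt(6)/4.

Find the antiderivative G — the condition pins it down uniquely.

The proposed G(z) is checked by its d/dz: the result must match the given G'(z).
A general antiderivative is 3*sqrt(4*z**2 + 6)/4 + atan(z) + C.
The condition gives C = 1/2 + 3*sqrt(6)/4 - (3*sqrt(6)/4) = 1/2.
So G(z) = 3*sqrt(4*z**2 + 6)/4 + atan(z) + 1/2.
Check: d/dz[3*sqrt(4*z**2 + 6)/4 + atan(z) + 1/2] = (3*sqrt(2)*z**3 + 3*sqrt(2)*z + 2*sqrt(2*z**2 + 3))/(2*z**2*sqrt(2*z**2 + 3) + 2*sqrt(2*z**2 + 3)) = G'(z).

G(z) = 3*sqrt(4*z**2 + 6)/4 + atan(z) + 1/2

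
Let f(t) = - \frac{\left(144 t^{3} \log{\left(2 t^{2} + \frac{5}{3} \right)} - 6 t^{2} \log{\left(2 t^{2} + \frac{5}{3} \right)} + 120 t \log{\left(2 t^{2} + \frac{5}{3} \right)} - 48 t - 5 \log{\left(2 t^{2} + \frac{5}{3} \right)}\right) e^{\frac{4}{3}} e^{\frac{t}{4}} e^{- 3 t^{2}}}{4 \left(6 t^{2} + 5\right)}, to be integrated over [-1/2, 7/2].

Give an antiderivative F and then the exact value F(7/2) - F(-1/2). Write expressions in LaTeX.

Antiderivative: F(t) = e^{\frac{4}{3}} e^{\frac{t}{4}} e^{- 3 t^{2}} \log{\left(2 t^{2} + \frac{5}{3} \right)}; value = - e^{\frac{11}{24}} \log{\left(\frac{13}{6} \right)} + \frac{\log{\left(\frac{157}{6} \right)}}{e^{\frac{829}{24}}}

Recognize the product-rule pattern: f = u'v + uv' with u = e^{- 3 t^{2} + \frac{t}{4} + \frac{4}{3}}, v = \log{\left(2 t^{2} + \frac{5}{3} \right)}, so integration by parts undoes it.
F(t) = e^{\frac{4}{3}} e^{\frac{t}{4}} e^{- 3 t^{2}} \log{\left(2 t^{2} + \frac{5}{3} \right)} is an antiderivative of f.
Check: d/dt[e^{\frac{4}{3}} e^{\frac{t}{4}} e^{- 3 t^{2}} \log{\left(2 t^{2} + \frac{5}{3} \right)}] = \frac{- 144 t^{3} e^{\frac{4}{3}} e^{\frac{t}{4}} \log{\left(2 t^{2} + \frac{5}{3} \right)} + 6 t^{2} e^{\frac{4}{3}} e^{\frac{t}{4}} \log{\left(2 t^{2} + \frac{5}{3} \right)} - 120 t e^{\frac{4}{3}} e^{\frac{t}{4}} \log{\left(2 t^{2} + \frac{5}{3} \right)} + 48 t e^{\frac{4}{3}} e^{\frac{t}{4}} + 5 e^{\frac{4}{3}} e^{\frac{t}{4}} \log{\left(2 t^{2} + \frac{5}{3} \right)}}{24 t^{2} e^{3 t^{2}} + 20 e^{3 t^{2}}}, which equals f(t).
F(7/2) = \frac{\log{\left(\frac{157}{6} \right)}}{e^{\frac{829}{24}}}; F(-1/2) = e^{\frac{11}{24}} \log{\left(\frac{13}{6} \right)}.
Integral = F(7/2) - F(-1/2) = - e^{\frac{11}{24}} \log{\left(\frac{13}{6} \right)} + \frac{\log{\left(\frac{157}{6} \right)}}{e^{\frac{829}{24}}}.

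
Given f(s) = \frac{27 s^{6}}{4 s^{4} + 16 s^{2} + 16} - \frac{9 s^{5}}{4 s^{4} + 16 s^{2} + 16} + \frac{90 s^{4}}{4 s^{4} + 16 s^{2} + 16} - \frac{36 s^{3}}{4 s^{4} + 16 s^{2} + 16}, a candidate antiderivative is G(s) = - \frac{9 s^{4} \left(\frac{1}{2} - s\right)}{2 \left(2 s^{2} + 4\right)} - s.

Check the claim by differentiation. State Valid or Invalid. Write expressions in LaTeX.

Invalid: d/ds[G] - f = -1, which is not 0.

d/ds[G] = \frac{27 s^{6} - 9 s^{5} + 86 s^{4} - 36 s^{3} - 16 s^{2} - 16}{4 s^{4} + 16 s^{2} + 16}
d/ds[G] - f(s) = -1 != 0.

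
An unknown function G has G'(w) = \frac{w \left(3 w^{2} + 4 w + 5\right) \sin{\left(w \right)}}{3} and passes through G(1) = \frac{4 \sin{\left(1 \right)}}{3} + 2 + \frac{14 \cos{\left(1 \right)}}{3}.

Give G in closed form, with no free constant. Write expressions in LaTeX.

Recover the given G'(w) by differentiating a candidate G(w); any mismatch rules it out.
A general antiderivative is - w^{3} \cos{\left(w \right)} + 3 w^{2} \sin{\left(w \right)} - \frac{4 w^{2} \cos{\left(w \right)}}{3} + \frac{8 w \sin{\left(w \right)}}{3} + \frac{13 w \cos{\left(w \right)}}{3} - \frac{13 \sin{\left(w \right)}}{3} + \frac{8 \cos{\left(w \right)}}{3} + C.
The condition gives C = \frac{4 \sin{\left(1 \right)}}{3} + 2 + \frac{14 \cos{\left(1 \right)}}{3} - (\frac{4 \sin{\left(1 \right)}}{3} + \frac{14 \cos{\left(1 \right)}}{3}) = 2.
So G(w) = \frac{- 3 w^{3} \cos{\left(w \right)} + 9 w^{2} \sin{\left(w \right)} - 4 w^{2} \cos{\left(w \right)} + 8 w \sin{\left(w \right)} + 13 w \cos{\left(w \right)} - 13 \sin{\left(w \right)} + 8 \cos{\left(w \right)} + 6}{3}.
Check: d/dw[\frac{- 3 w^{3} \cos{\left(w \right)} + 9 w^{2} \sin{\left(w \right)} - 4 w^{2} \cos{\left(w \right)} + 8 w \sin{\left(w \right)} + 13 w \cos{\left(w \right)} - 13 \sin{\left(w \right)} + 8 \cos{\left(w \right)} + 6}{3}] = w^{3} \sin{\left(w \right)} + \frac{4 w^{2} \sin{\left(w \right)}}{3} + \frac{5 w \sin{\left(w \right)}}{3}, which equals G'(w).

G(w) = \frac{- 3 w^{3} \cos{\left(w \right)} + 9 w^{2} \sin{\left(w \right)} - 4 w^{2} \cos{\left(w \right)} + 8 w \sin{\left(w \right)} + 13 w \cos{\left(w \right)} - 13 \sin{\left(w \right)} + 8 \cos{\left(w \right)} + 6}{3}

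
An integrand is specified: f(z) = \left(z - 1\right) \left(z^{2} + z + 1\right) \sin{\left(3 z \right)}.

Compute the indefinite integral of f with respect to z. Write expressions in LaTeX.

F(z) = - \frac{z^{3} \cos{\left(3 z \right)}}{3} + \frac{z^{2} \sin{\left(3 z \right)}}{3} + \frac{2 z \cos{\left(3 z \right)}}{9} - \frac{2 \sin{\left(3 z \right)}}{27} + \frac{\cos{\left(3 z \right)}}{3} + C

Check any antiderivative F(z) by computing F'(z) and comparing it with f(z).
Check: d/dz[- \frac{z^{3} \cos{\left(3 z \right)}}{3} + \frac{z^{2} \sin{\left(3 z \right)}}{3} + \frac{2 z \cos{\left(3 z \right)}}{9} - \frac{2 \sin{\left(3 z \right)}}{27} + \frac{\cos{\left(3 z \right)}}{3}] = z^{3} \sin{\left(3 z \right)} - \sin{\left(3 z \right)}, which equals f(z).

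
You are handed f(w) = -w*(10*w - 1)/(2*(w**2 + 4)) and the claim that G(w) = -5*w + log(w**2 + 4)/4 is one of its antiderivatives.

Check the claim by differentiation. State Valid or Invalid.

Invalid: d/dw[G] - f = -20/(w**2 + 4), which is not 0.

d/dw[G] = (-10*w**2 + w - 40)/(2*w**2 + 8)
d/dw[G] - f(w) = -20/(w**2 + 4) != 0.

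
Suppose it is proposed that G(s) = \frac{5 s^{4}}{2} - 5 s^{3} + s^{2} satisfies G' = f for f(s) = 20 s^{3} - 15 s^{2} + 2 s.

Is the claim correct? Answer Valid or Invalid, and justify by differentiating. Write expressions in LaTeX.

d/ds[G] = 10 s^{3} - 15 s^{2} + 2 s
d/ds[G] - f(s) = - 10 s^{3} != 0.

Invalid: d/ds[G] - f = - 10 s^{3}, which is not 0.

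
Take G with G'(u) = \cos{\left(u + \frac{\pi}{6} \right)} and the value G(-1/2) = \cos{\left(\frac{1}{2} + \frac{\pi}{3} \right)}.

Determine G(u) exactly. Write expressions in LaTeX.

Whatever form G(u) takes, its d/du must return the stated G'(u).
A general antiderivative is \sin{\left(u + \frac{\pi}{6} \right)} + C.
The condition gives C = \cos{\left(\frac{1}{2} + \frac{\pi}{3} \right)} - (\cos{\left(\frac{1}{2} + \frac{\pi}{3} \right)}) = 0.
So G(u) = \sin{\left(u + \frac{\pi}{6} \right)}.
Check: d/du[\sin{\left(u + \frac{\pi}{6} \right)}] = \cos{\left(u + \frac{\pi}{6} \right)} = G'(u).

G(u) = \sin{\left(u + \frac{\pi}{6} \right)}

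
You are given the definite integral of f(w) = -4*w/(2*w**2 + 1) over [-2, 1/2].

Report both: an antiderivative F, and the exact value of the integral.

The substitution u = 2*w**2 + 1 works: f is exactly (dF/du)*(du/dw) for that inner function.
F(w) = -log(2*w**2 + 1) is an antiderivative of f.
Check: d/dw[-log(2*w**2 + 1)] = -4*w/(2*w**2 + 1) = f(w).
F(1/2) = -log(3/2); F(-2) = -log(9).
Integral = F(1/2) - F(-2) = -log(3/2) + log(9).

Antiderivative: F(w) = -log(2*w**2 + 1); value = -log(3/2) + log(9)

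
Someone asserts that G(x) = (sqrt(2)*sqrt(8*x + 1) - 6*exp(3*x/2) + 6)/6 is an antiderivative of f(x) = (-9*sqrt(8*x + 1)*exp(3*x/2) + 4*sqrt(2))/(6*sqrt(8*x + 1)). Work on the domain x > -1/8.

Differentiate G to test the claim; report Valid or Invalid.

Valid - differentiating G returns exactly f.

d/dx[G] = (-9*sqrt(8*x + 1)*exp(3*x/2) + 4*sqrt(2))/(6*sqrt(8*x + 1))
This equals f(x) exactly, so the claim holds.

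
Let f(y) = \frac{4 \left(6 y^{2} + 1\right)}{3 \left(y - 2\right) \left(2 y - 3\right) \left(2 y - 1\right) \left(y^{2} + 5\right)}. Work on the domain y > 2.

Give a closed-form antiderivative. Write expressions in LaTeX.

An antiderivative is F(y) = \frac{100 \log{\left(y - 2 \right)}}{81} - \frac{4 \log{\left(y - \frac{3}{2} \right)}}{3} + \frac{20 \log{\left(y - \frac{1}{2} \right)}}{189} - \frac{2 \log{\left(y^{2} + 5 \right)}}{567} - \frac{296 \sqrt{5} \operatorname{atan}{\left(\frac{\sqrt{5} y}{5} \right)}}{2835}.

The denominator factors as 3 \left(y - 2\right) \left(2 y - 3\right) \left(2 y - 1\right) \left(y^{2} + 5\right); partial fractions split f into directly integrable pieces: - \frac{4 \left(y + 74\right)}{567 \left(y^{2} + 5\right)} + \frac{40}{189 \left(2 y - 1\right)} - \frac{8}{3 \left(2 y - 3\right)} + \frac{100}{81 \left(y - 2\right)}.
Check: d/dy[\frac{100 \log{\left(y - 2 \right)}}{81} - \frac{4 \log{\left(y - \frac{3}{2} \right)}}{3} + \frac{20 \log{\left(y - \frac{1}{2} \right)}}{189} - \frac{2 \log{\left(y^{2} + 5 \right)}}{567} - \frac{296 \sqrt{5} \operatorname{atan}{\left(\frac{\sqrt{5} y}{5} \right)}}{2835}] = \frac{24 y^{2} + 4}{12 y^{5} - 48 y^{4} + 117 y^{3} - 258 y^{2} + 285 y - 90}, which equals f(y).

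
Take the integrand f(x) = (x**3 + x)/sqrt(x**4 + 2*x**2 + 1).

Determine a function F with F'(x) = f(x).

An antiderivative is F(x) = sqrt(x**4 + 2*x**2 + 1)/2.

The substitution u = x**4 + 2*x**2 + 1 works: f is exactly (dF/du)*(du/dx) for that inner function.
Check: d/dx[sqrt(x**4 + 2*x**2 + 1)/2] = (x**3 + x)/sqrt(x**4 + 2*x**2 + 1) = f(x).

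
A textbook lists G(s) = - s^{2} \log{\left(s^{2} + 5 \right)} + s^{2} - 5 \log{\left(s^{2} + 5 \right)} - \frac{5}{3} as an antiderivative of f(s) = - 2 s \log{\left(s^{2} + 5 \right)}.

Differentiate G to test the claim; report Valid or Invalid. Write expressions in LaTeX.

Valid - differentiating G returns exactly f.

d/ds[G] = - 2 s \log{\left(s^{2} + 5 \right)}
This equals f(s) exactly, so the claim holds.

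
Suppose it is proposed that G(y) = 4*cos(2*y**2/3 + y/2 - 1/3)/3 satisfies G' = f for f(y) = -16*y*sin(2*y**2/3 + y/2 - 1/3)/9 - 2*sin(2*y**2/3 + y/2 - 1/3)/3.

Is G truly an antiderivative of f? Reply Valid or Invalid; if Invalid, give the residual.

d/dy[G] = -16*y*sin(2*y**2/3 + y/2 - 1/3)/9 - 2*sin(2*y**2/3 + y/2 - 1/3)/3
This equals f(y) exactly, so the claim holds.

Valid. The derivative of G reproduces f.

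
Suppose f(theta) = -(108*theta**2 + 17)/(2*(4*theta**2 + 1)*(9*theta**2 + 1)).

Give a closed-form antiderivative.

An antiderivative is F(theta) = (-4*atan(2*theta) - 3*atan(3*theta))/2.

An antiderivative F(theta) passes only if d/dtheta[F] lands on f(theta) exactly.
Check: d/dtheta[(-4*atan(2*theta) - 3*atan(3*theta))/2] = (-108*theta**2 - 17)/(72*theta**4 + 26*theta**2 + 2), which equals f(theta).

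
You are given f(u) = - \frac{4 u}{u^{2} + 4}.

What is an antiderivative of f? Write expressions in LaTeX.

An antiderivative is F(u) = - 2 \log{\left(u^{2} + 4 \right)}.

The substitution w = u^{2} + 4 works: f is exactly (dF/dw)*(dw/du) for that inner function.
Check: d/du[- 2 \log{\left(u^{2} + 4 \right)}] = - \frac{4 u}{u^{2} + 4} = f(u).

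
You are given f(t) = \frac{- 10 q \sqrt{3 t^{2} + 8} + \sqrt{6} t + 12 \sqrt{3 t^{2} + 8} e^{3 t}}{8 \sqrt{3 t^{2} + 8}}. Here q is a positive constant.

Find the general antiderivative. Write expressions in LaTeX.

Any candidate F(t) must reproduce f(t) exactly when differentiated.
Check: d/dt[- \frac{30 q t - \sqrt{6} \sqrt{3 t^{2} + 8} - 12 e^{3 t}}{24}] = \frac{- 10 q \sqrt{3 t^{2} + 8} + \sqrt{6} t + 12 \sqrt{3 t^{2} + 8} e^{3 t}}{8 \sqrt{3 t^{2} + 8}} = f(t).

F(t) = - \frac{30 q t - \sqrt{6} \sqrt{3 t^{2} + 8} - 12 e^{3 t}}{24} + C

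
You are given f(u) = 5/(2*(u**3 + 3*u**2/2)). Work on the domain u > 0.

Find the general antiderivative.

The denominator factors as u**2*(2*u + 3); partial fractions split f into directly integrable pieces: 20/(9*(2*u + 3)) - 10/(9*u) + 5/(3*u**2).
Check: d/du[-10*log(u)/9 + 10*log(u + 3/2)/9 - 5/(3*u)] = 5/(2*u**3 + 3*u**2), which equals f(u).

F(u) = -10*log(u)/9 + 10*log(u + 3/2)/9 - 5/(3*u) + C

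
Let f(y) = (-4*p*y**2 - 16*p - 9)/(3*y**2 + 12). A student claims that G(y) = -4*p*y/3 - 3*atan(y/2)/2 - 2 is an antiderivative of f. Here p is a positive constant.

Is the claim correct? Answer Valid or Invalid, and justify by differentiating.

Valid: G'(y) = f(y).

d/dy[G] = (-4*p*y**2 - 16*p - 9)/(3*y**2 + 12)
This equals f(y) exactly, so the claim holds.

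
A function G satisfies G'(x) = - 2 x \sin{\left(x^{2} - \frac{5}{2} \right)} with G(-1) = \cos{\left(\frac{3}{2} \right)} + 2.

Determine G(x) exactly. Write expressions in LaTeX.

G(x) = \cos{\left(x^{2} - \frac{5}{2} \right)} + 2

G'(x) matches the chain-rule pattern g'(h)*h' with inner function h(x) = x^{2} - \frac{5}{2}; substituting u = h(x) collapses the integral.
A general antiderivative is \cos{\left(x^{2} - \frac{5}{2} \right)} + C.
The condition gives C = \cos{\left(\frac{3}{2} \right)} + 2 - (\cos{\left(\frac{3}{2} \right)}) = 2.
So G(x) = \cos{\left(x^{2} - \frac{5}{2} \right)} + 2.
Check: d/dx[\cos{\left(x^{2} - \frac{5}{2} \right)} + 2] = - 2 x \sin{\left(x^{2} - \frac{5}{2} \right)} = G'(x).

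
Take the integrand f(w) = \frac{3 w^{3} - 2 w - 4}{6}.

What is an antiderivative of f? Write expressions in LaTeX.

An antiderivative is F(w) = \frac{w^{4}}{8} - \frac{w^{2}}{6} - \frac{2 w}{3}.

For F(w) to be correct the identity F'(w) - f(w) = 0 must hold.
Check: d/dw[\frac{w^{4}}{8} - \frac{w^{2}}{6} - \frac{2 w}{3}] = \frac{w^{3}}{2} - \frac{w}{3} - \frac{2}{3}, which equals f(w).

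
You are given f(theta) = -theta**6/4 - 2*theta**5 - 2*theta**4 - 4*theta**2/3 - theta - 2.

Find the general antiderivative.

Integrate term by term and add the pieces.
Check: d/dtheta[theta*(-45*theta**6 - 420*theta**5 - 504*theta**4 - 560*theta**2 - 630*theta - 2520)/1260] = -theta**6/4 - 2*theta**5 - 2*theta**4 - 4*theta**2/3 - theta - 2 = f(theta).

F(theta) = theta*(-45*theta**6 - 420*theta**5 - 504*theta**4 - 560*theta**2 - 630*theta - 2520)/1260 + C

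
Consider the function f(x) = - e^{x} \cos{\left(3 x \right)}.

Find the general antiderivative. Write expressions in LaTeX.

Any candidate F(x) must reproduce f(x) exactly when differentiated.
Check: d/dx[- \frac{3 e^{x} \sin{\left(3 x \right)}}{10} - \frac{e^{x} \cos{\left(3 x \right)}}{10}] = - e^{x} \cos{\left(3 x \right)} = f(x).

F(x) = - \frac{3 e^{x} \sin{\left(3 x \right)}}{10} - \frac{e^{x} \cos{\left(3 x \right)}}{10} + C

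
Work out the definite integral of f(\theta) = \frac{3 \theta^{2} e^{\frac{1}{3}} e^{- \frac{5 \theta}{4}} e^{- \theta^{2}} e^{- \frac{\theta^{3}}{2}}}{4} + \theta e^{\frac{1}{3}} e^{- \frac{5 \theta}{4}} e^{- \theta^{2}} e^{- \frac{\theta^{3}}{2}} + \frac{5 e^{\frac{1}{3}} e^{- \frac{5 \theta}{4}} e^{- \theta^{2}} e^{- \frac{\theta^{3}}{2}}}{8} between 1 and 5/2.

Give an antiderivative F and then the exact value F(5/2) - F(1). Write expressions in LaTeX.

Antiderivative: F(\theta) = - \frac{e^{\frac{1}{3}} e^{- \frac{5 \theta}{4}} e^{- \theta^{2}} e^{- \frac{\theta^{3}}{2}}}{2}; value = - \frac{1}{2 e^{\frac{809}{48}}} + \frac{1}{2 e^{\frac{29}{12}}}

f matches the chain-rule pattern g'(h)*h' with inner function h(\theta) = - \frac{\theta^{3}}{2} - \theta^{2} - \frac{5 \theta}{4} + \frac{1}{3}; substituting u = h(\theta) collapses the integral.
F(\theta) = - \frac{e^{\frac{1}{3}} e^{- \frac{5 \theta}{4}} e^{- \theta^{2}} e^{- \frac{\theta^{3}}{2}}}{2} is an antiderivative of f.
Check: d/d\theta[- \frac{e^{\frac{1}{3}} e^{- \frac{5 \theta}{4}} e^{- \theta^{2}} e^{- \frac{\theta^{3}}{2}}}{2}] = \frac{\left(6 \theta^{2} e^{\frac{1}{3}} + 8 \theta e^{\frac{1}{3}} + 5 e^{\frac{1}{3}}\right) e^{- \frac{5 \theta}{4}} e^{- \theta^{2}} e^{- \frac{\theta^{3}}{2}}}{8}, which equals f(\theta).
F(5/2) = - \frac{1}{2 e^{\frac{809}{48}}}; F(1) = - \frac{1}{2 e^{\frac{29}{12}}}.
Integral = F(5/2) - F(1) = - \frac{1}{2 e^{\frac{809}{48}}} + \frac{1}{2 e^{\frac{29}{12}}}.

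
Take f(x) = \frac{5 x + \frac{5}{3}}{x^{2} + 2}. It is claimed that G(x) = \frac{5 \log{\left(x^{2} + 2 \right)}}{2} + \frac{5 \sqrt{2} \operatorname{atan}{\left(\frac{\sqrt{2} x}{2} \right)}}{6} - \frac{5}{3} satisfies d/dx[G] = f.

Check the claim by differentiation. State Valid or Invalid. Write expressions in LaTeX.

Valid: G'(x) = f(x).

d/dx[G] = \frac{15 x + 5}{3 x^{2} + 6}
This equals f(x) exactly, so the claim holds.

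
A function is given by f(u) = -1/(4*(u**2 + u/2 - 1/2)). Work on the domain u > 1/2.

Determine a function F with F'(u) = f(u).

The denominator factors as 2*(u + 1)*(2*u - 1); partial fractions split f into directly integrable pieces: -1/(3*(2*u - 1)) + 1/(6*(u + 1)).
Check: d/du[-log(u - 1/2)/6 + log(u + 1)/6] = -1/(4*u**2 + 2*u - 2), which equals f(u).

An antiderivative is F(u) = -log(u - 1/2)/6 + log(u + 1)/6.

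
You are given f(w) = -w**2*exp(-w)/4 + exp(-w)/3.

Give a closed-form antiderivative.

An antiderivative is F(w) = (3*w**2 + 6*w + 2)*exp(-w)/12.

Recognize the product-rule pattern: f = u'v + uv' with u = w**2/4 + w/2 + 1/6, v = exp(-w), so integration by parts undoes it.
Check: d/dw[(3*w**2 + 6*w + 2)*exp(-w)/12] = (4 - 3*w**2)*exp(-w)/12, which equals f(w).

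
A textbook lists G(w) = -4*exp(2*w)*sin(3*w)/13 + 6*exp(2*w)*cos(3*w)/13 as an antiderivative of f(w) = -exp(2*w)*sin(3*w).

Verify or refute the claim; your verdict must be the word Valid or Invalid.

d/dw[G] = -2*exp(2*w)*sin(3*w)
d/dw[G] - f(w) = -exp(2*w)*sin(3*w) != 0.

Invalid: d/dw[G] - f = -exp(2*w)*sin(3*w), which is not 0.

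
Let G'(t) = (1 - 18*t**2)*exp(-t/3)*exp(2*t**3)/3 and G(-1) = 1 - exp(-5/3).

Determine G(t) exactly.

G(t) = 1 - exp(-t/3)*exp(2*t**3)

The substitution u = 2*t**3 - t/3 works: G'(t) is exactly (dG/du)*(du/dt) for that inner function.
A general antiderivative is -exp(2*t**3 - t/3) + C.
The condition gives C = 1 - exp(-5/3) - (-exp(-5/3)) = 1.
So G(t) = 1 - exp(-t/3)*exp(2*t**3).
Check: d/dt[1 - exp(-t/3)*exp(2*t**3)] = (-18*t**2*exp(2*t**3) + exp(2*t**3))*exp(-t/3)/3, which equals G'(t).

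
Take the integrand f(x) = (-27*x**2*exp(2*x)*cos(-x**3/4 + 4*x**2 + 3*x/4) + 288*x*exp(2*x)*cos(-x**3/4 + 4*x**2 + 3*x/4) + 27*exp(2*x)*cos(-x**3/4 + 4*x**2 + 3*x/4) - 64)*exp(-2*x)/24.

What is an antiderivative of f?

An antiderivative is F(x) = (9*exp(2*x)*sin(-x**3/4 + 4*x**2 + 3*x/4) + 8)*exp(-2*x)/6.

A first test for any F(x): its x-derivative must equal f(x) identically.
Check: d/dx[(9*exp(2*x)*sin(-x**3/4 + 4*x**2 + 3*x/4) + 8)*exp(-2*x)/6] = (-27*x**2*exp(2*x)*cos(-x**3/4 + 4*x**2 + 3*x/4) + 288*x*exp(2*x)*cos(-x**3/4 + 4*x**2 + 3*x/4) + 27*exp(2*x)*cos(-x**3/4 + 4*x**2 + 3*x/4) - 64)*exp(-2*x)/24 = f(x).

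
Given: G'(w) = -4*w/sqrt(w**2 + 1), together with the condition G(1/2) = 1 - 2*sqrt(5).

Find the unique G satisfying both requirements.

G(w) = 1 - 4*sqrt(w**2 + 1)

The substitution u = w**2 + 1 works: G'(w) is exactly (dG/du)*(du/dw) for that inner function.
A general antiderivative is -4*sqrt(w**2 + 1) + C.
The condition gives C = 1 - 2*sqrt(5) - (-2*sqrt(5)) = 1.
So G(w) = 1 - 4*sqrt(w**2 + 1).
Check: d/dw[1 - 4*sqrt(w**2 + 1)] = -4*w/sqrt(w**2 + 1) = G'(w).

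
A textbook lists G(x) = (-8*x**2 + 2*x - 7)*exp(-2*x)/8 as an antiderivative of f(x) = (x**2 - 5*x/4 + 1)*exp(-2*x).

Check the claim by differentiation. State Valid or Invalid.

d/dx[G] = (4*x**2 - 5*x + 4)*exp(-2*x)/2
d/dx[G] - f(x) = (4*x**2 - 5*x + 4)*exp(-2*x)/4 != 0.

Invalid: d/dx[G] - f = (4*x**2 - 5*x + 4)*exp(-2*x)/4, which is not 0.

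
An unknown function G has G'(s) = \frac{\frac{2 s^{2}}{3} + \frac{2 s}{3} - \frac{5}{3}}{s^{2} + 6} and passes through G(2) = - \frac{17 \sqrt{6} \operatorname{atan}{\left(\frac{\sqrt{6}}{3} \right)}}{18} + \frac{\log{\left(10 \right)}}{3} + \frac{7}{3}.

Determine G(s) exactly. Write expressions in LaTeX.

Any candidate G(s) must reproduce the stated G'(s) exactly.
A general antiderivative is \frac{2 s}{3} + \frac{\log{\left(s^{2} + 6 \right)}}{3} - \frac{17 \sqrt{6} \operatorname{atan}{\left(\frac{\sqrt{6} s}{6} \right)}}{18} + C.
The condition gives C = - \frac{17 \sqrt{6} \operatorname{atan}{\left(\frac{\sqrt{6}}{3} \right)}}{18} + \frac{\log{\left(10 \right)}}{3} + \frac{7}{3} - (- \frac{17 \sqrt{6} \operatorname{atan}{\left(\frac{\sqrt{6}}{3} \right)}}{18} + \frac{\log{\left(10 \right)}}{3} + \frac{4}{3}) = 1.
So G(s) = \frac{12 s + 6 \log{\left(s^{2} + 6 \right)} - 17 \sqrt{6} \operatorname{atan}{\left(\frac{\sqrt{6} s}{6} \right)} + 18}{18}.
Check: d/ds[\frac{12 s + 6 \log{\left(s^{2} + 6 \right)} - 17 \sqrt{6} \operatorname{atan}{\left(\frac{\sqrt{6} s}{6} \right)} + 18}{18}] = \frac{2 s^{2} + 2 s - 5}{3 s^{2} + 18}, which equals G'(s).

G(s) = \frac{12 s + 6 \log{\left(s^{2} + 6 \right)} - 17 \sqrt{6} \operatorname{atan}{\left(\frac{\sqrt{6} s}{6} \right)} + 18}{18}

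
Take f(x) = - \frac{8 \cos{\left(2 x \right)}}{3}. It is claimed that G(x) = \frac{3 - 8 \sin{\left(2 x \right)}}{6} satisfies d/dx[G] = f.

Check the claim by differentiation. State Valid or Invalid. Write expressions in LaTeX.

d/dx[G] = - \frac{8 \cos{\left(2 x \right)}}{3}
This equals f(x) exactly, so the claim holds.

Valid - the claim checks out under differentiation.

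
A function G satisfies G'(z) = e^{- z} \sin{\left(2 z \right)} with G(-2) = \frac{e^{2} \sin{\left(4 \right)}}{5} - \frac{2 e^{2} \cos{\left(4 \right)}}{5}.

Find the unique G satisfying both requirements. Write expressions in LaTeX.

G(z) = - \frac{e^{- z} \sin{\left(2 z \right)}}{5} - \frac{2 e^{- z} \cos{\left(2 z \right)}}{5}

Differentiate the proposed G(z) back; it has to land on the given G'(z).
A general antiderivative is - \frac{e^{- z} \sin{\left(2 z \right)}}{5} - \frac{2 e^{- z} \cos{\left(2 z \right)}}{5} + C.
The condition gives C = \frac{e^{2} \sin{\left(4 \right)}}{5} - \frac{2 e^{2} \cos{\left(4 \right)}}{5} - (\frac{e^{2} \sin{\left(4 \right)}}{5} - \frac{2 e^{2} \cos{\left(4 \right)}}{5}) = 0.
So G(z) = - \frac{e^{- z} \sin{\left(2 z \right)}}{5} - \frac{2 e^{- z} \cos{\left(2 z \right)}}{5}.
Check: d/dz[- \frac{e^{- z} \sin{\left(2 z \right)}}{5} - \frac{2 e^{- z} \cos{\left(2 z \right)}}{5}] = e^{- z} \sin{\left(2 z \right)} = G'(z).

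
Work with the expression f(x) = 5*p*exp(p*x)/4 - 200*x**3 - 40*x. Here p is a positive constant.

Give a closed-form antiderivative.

An antiderivative is F(x) = (-8*(-5*x**2 - 1)**2 + 5*exp(p*x))/4.

Integrate term by term and add the pieces.
Check: d/dx[(-8*(-5*x**2 - 1)**2 + 5*exp(p*x))/4] = 5*p*exp(p*x)/4 - 200*x**3 - 40*x = f(x).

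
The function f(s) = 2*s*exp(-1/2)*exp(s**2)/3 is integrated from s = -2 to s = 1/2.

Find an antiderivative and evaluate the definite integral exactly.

f matches the chain-rule pattern g'(h)*h' with inner function h(s) = s**2 - 1/2; substituting u = h(s) collapses the integral.
F(s) = exp(-1/2)*exp(s**2)/3 is an antiderivative of f.
Check: d/ds[exp(-1/2)*exp(s**2)/3] = 2*s*exp(-1/2)*exp(s**2)/3 = f(s).
F(1/2) = exp(-1/4)/3; F(-2) = exp(7/2)/3.
Integral = F(1/2) - F(-2) = -exp(7/2)/3 + exp(-1/4)/3.

Antiderivative: F(s) = exp(-1/2)*exp(s**2)/3; value = -exp(7/2)/3 + exp(-1/4)/3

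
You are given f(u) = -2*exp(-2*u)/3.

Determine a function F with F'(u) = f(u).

An antiderivative is F(u) = exp(-2*u)/3.

Since d/du undoes antidifferentiation here, F'(u) = f(u) is required of F(u).
Check: d/du[exp(-2*u)/3] = -2*exp(-2*u)/3 = f(u).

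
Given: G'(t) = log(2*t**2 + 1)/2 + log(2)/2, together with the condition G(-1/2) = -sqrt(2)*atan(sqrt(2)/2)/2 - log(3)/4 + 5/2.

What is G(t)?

Since d/dt undoes antidifferentiation here, G(t) must give back the stated G'(t).
A general antiderivative is t*log(4*t**2 + 2)/2 - t + sqrt(2)*atan(sqrt(2)*t)/2 + C.
The condition gives C = -sqrt(2)*atan(sqrt(2)/2)/2 - log(3)/4 + 5/2 - (-sqrt(2)*atan(sqrt(2)/2)/2 - log(3)/4 + 1/2) = 2.
So G(t) = (t*log(4*t**2 + 2) - 2*t + sqrt(2)*atan(sqrt(2)*t) + 4)/2.
Check: d/dt[(t*log(4*t**2 + 2) - 2*t + sqrt(2)*atan(sqrt(2)*t) + 4)/2] = log(2*t**2 + 1)/2 + log(2)/2 = G'(t).

G(t) = (t*log(4*t**2 + 2) - 2*t + sqrt(2)*atan(sqrt(2)*t) + 4)/2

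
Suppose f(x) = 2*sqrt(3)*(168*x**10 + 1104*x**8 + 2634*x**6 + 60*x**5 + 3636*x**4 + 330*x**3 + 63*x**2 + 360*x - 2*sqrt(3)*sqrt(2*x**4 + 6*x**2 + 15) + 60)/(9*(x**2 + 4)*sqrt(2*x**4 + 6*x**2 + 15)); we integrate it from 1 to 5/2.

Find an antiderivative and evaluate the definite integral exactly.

Antiderivative: F(x) = -2*sqrt(2*x**4/3 + 2*x**2 + 5)*(-4*x**5 - x/3 - 5) - 2*atan(x/2)/3; value = -56*sqrt(69)/9 - 2*atan(5/4)/3 + 2*atan(1/2)/3 + 9515*sqrt(6270)/144

An antiderivative F(x) passes only if d/dx[F] lands on f(x) exactly.
F(x) = -2*sqrt(2*x**4/3 + 2*x**2 + 5)*(-4*x**5 - x/3 - 5) - 2*atan(x/2)/3 is an antiderivative of f.
Check: d/dx[-2*sqrt(2*x**4/3 + 2*x**2 + 5)*(-4*x**5 - x/3 - 5) - 2*atan(x/2)/3] = (336*x**10 + 2208*x**8 + 5268*x**6 + 120*x**5 + 7272*x**4 + 660*x**3 + 126*x**2 + 720*x - 4*sqrt(3)*sqrt(2*x**4 + 6*x**2 + 15) + 120)/(3*sqrt(3)*x**2*sqrt(2*x**4 + 6*x**2 + 15) + 12*sqrt(3)*sqrt(2*x**4 + 6*x**2 + 15)), which equals f(x).
F(5/2) = -2*atan(5/4)/3 + 9515*sqrt(6270)/144; F(1) = -2*atan(1/2)/3 + 56*sqrt(69)/9.
Integral = F(5/2) - F(1) = -56*sqrt(69)/9 - 2*atan(5/4)/3 + 2*atan(1/2)/3 + 9515*sqrt(6270)/144.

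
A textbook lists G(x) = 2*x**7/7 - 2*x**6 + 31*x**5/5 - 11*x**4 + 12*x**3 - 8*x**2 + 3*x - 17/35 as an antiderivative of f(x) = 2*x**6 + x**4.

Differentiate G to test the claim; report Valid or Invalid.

Invalid: d/dx[G] - f = -12*x**5 + 30*x**4 - 44*x**3 + 36*x**2 - 16*x + 3, which is not 0.

d/dx[G] = 2*x**6 - 12*x**5 + 31*x**4 - 44*x**3 + 36*x**2 - 16*x + 3
d/dx[G] - f(x) = -12*x**5 + 30*x**4 - 44*x**3 + 36*x**2 - 16*x + 3 != 0.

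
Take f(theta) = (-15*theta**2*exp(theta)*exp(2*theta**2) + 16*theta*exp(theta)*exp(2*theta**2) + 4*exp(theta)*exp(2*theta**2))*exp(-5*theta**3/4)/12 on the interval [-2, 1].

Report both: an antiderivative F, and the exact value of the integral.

Antiderivative: F(theta) = exp(-5*theta**3/4 + 2*theta**2 + theta)/3; value = -exp(16)/3 + exp(7/4)/3

f matches the chain-rule pattern g'(h)*h' with inner function h(theta) = -5*theta**3/4 + 2*theta**2 + theta; substituting u = h(theta) collapses the integral.
F(theta) = exp(-5*theta**3/4 + 2*theta**2 + theta)/3 is an antiderivative of f.
Check: d/dtheta[exp(-5*theta**3/4 + 2*theta**2 + theta)/3] = -5*theta**2*exp(theta)*exp(2*theta**2)*exp(-5*theta**3/4)/4 + 4*theta*exp(theta)*exp(2*theta**2)*exp(-5*theta**3/4)/3 + exp(theta)*exp(2*theta**2)*exp(-5*theta**3/4)/3, which equals f(theta).
F(1) = exp(7/4)/3; F(-2) = exp(16)/3.
Integral = F(1) - F(-2) = -exp(16)/3 + exp(7/4)/3.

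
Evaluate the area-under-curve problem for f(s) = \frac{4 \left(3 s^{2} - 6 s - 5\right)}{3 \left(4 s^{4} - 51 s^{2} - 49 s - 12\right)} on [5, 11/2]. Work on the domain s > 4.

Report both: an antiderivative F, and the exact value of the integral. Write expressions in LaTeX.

Antiderivative: F(s) = \frac{2 \left(380 s \log{\left(s - 4 \right)} + 2212 s \log{\left(s + \frac{1}{2} \right)} - 2592 s \log{\left(s + 3 \right)} + 190 \log{\left(s - 4 \right)} + 1106 \log{\left(s + \frac{1}{2} \right)} - 1296 \log{\left(s + 3 \right)} - 315\right)}{8505 \left(2 s + 1\right)}; value = - \frac{32 \log{\left(\frac{17}{2} \right)}}{105} - \frac{316 \log{\left(\frac{11}{2} \right)}}{1215} + \frac{1}{1782} + \frac{76 \log{\left(\frac{3}{2} \right)}}{1701} + \frac{316 \log{\left(6 \right)}}{1215} + \frac{32 \log{\left(8 \right)}}{105}

Factor the denominator (3 \left(s - 4\right) \left(s + 3\right) \left(2 s + 1\right)^{2}) and decompose: f = \frac{632}{1215 \left(2 s + 1\right)} + \frac{4}{27 \left(2 s + 1\right)^{2}} - \frac{32}{105 \left(s + 3\right)} + \frac{76}{1701 \left(s - 4\right)}; each piece integrates to a log, atan, or power term.
F(s) = \frac{2 \left(380 s \log{\left(s - 4 \right)} + 2212 s \log{\left(s + \frac{1}{2} \right)} - 2592 s \log{\left(s + 3 \right)} + 190 \log{\left(s - 4 \right)} + 1106 \log{\left(s + \frac{1}{2} \right)} - 1296 \log{\left(s + 3 \right)} - 315\right)}{8505 \left(2 s + 1\right)} is an antiderivative of f.
Check: d/ds[\frac{2 \left(380 s \log{\left(s - 4 \right)} + 2212 s \log{\left(s + \frac{1}{2} \right)} - 2592 s \log{\left(s + 3 \right)} + 190 \log{\left(s - 4 \right)} + 1106 \log{\left(s + \frac{1}{2} \right)} - 1296 \log{\left(s + 3 \right)} - 315\right)}{8505 \left(2 s + 1\right)}] = \frac{12 s^{2} - 24 s - 20}{12 s^{4} - 153 s^{2} - 147 s - 36}, which equals f(s).
F(11/2) = - \frac{32 \log{\left(\frac{17}{2} \right)}}{105} - \frac{1}{162} + \frac{76 \log{\left(\frac{3}{2} \right)}}{1701} + \frac{316 \log{\left(6 \right)}}{1215}; F(5) = - \frac{32 \log{\left(8 \right)}}{105} - \frac{2}{297} + \frac{316 \log{\left(\frac{11}{2} \right)}}{1215}.
Integral = F(11/2) - F(5) = - \frac{32 \log{\left(\frac{17}{2} \right)}}{105} - \frac{316 \log{\left(\frac{11}{2} \right)}}{1215} + \frac{1}{1782} + \frac{76 \log{\left(\frac{3}{2} \right)}}{1701} + \frac{316 \log{\left(6 \right)}}{1215} + \frac{32 \log{\left(8 \right)}}{105}.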